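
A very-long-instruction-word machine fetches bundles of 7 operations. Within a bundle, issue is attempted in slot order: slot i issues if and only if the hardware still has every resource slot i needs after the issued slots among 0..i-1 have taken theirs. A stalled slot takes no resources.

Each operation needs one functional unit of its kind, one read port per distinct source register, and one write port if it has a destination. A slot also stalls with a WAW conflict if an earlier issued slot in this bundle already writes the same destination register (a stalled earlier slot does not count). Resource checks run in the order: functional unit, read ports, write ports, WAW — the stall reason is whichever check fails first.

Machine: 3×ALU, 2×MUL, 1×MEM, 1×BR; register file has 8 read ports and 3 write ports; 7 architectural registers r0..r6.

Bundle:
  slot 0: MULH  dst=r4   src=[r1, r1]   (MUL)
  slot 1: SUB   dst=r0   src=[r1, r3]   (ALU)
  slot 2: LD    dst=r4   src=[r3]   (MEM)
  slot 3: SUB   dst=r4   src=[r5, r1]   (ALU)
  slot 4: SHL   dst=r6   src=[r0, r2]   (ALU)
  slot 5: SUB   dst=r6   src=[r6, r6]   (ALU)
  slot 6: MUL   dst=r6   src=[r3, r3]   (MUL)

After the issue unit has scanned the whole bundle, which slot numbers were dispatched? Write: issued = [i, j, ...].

issued = [0, 1, 4]

#0 MUL src=r1,r1 dispatched  <A:3 Mu:1 Ld:1 B:1 rd:7 wr:2>
#1 ALU src=r1,r3 dispatched  <A:2 Mu:1 Ld:1 B:1 rd:5 wr:1>
#2 MEM src=r3 held:WAW  <A:2 Mu:1 Ld:1 B:1 rd:5 wr:1>
#3 ALU src=r5,r1 held:WAW  <A:2 Mu:1 Ld:1 B:1 rd:5 wr:1>
#4 ALU src=r0,r2 dispatched  <A:1 Mu:1 Ld:1 B:1 rd:3 wr:0>
#5 ALU src=r6,r6 held:WR_PORT  <A:1 Mu:1 Ld:1 B:1 rd:3 wr:0>
#6 MUL src=r3,r3 held:WR_PORT  <A:1 Mu:1 Ld:1 B:1 rd:3 wr:0>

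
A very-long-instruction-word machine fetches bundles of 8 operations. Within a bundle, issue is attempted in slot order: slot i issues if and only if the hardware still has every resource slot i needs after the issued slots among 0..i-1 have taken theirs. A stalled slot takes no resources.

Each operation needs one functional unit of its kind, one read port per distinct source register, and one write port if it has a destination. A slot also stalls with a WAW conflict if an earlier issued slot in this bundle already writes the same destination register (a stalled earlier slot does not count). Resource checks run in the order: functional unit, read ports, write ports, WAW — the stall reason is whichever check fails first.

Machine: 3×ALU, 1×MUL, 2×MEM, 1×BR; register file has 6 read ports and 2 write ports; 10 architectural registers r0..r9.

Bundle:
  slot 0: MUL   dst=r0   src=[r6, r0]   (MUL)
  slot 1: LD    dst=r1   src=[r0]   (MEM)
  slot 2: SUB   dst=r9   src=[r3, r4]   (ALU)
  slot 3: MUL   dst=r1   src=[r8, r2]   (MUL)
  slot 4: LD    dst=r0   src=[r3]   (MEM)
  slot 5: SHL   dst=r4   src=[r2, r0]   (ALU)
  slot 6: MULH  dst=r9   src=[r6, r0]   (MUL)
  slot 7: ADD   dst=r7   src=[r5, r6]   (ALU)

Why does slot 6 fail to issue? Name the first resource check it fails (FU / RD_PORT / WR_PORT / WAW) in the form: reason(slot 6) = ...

reason(slot 6) = FU

slot 0 (MUL): ISSUE — free A3,Mu0,Ld2,B1 rp4 wp1
slot 1 (MEM): ISSUE — free A3,Mu0,Ld1,B1 rp3 wp0
slot 2 (ALU): stall WR_PORT — free A3,Mu0,Ld1,B1 rp3 wp0
slot 3 (MUL): stall FU — free A3,Mu0,Ld1,B1 rp3 wp0
slot 4 (MEM): stall WR_PORT — free A3,Mu0,Ld1,B1 rp3 wp0
slot 5 (ALU): stall WR_PORT — free A3,Mu0,Ld1,B1 rp3 wp0
slot 6 (MUL): stall FU — free A3,Mu0,Ld1,B1 rp3 wp0
slot 7 (ALU): stall WR_PORT — free A3,Mu0,Ld1,B1 rp3 wp0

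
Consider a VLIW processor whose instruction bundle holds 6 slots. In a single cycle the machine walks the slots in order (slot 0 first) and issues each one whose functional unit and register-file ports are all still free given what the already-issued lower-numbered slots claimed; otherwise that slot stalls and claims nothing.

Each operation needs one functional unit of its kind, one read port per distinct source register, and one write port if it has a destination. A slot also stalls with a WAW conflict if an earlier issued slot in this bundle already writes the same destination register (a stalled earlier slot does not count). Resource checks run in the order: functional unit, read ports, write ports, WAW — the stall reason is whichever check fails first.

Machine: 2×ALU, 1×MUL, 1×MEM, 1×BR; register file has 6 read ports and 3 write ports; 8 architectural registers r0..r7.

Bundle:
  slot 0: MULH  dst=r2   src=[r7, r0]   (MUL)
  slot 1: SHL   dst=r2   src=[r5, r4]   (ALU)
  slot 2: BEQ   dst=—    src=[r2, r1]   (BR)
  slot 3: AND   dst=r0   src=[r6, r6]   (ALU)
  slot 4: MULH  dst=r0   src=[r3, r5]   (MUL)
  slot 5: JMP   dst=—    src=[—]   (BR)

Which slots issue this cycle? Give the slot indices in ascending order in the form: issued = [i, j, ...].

slot 0 (MUL): ISSUE — free A2,Mu0,Ld1,B1 rp4 wp2
slot 1 (ALU): stall WAW — free A2,Mu0,Ld1,B1 rp4 wp2
slot 2 (BR): ISSUE — free A2,Mu0,Ld1,B0 rp2 wp2
slot 3 (ALU): ISSUE — free A1,Mu0,Ld1,B0 rp1 wp1
slot 4 (MUL): stall FU — free A1,Mu0,Ld1,B0 rp1 wp1
slot 5 (BR): stall FU — free A1,Mu0,Ld1,B0 rp1 wp1

issued = [0, 2, 3]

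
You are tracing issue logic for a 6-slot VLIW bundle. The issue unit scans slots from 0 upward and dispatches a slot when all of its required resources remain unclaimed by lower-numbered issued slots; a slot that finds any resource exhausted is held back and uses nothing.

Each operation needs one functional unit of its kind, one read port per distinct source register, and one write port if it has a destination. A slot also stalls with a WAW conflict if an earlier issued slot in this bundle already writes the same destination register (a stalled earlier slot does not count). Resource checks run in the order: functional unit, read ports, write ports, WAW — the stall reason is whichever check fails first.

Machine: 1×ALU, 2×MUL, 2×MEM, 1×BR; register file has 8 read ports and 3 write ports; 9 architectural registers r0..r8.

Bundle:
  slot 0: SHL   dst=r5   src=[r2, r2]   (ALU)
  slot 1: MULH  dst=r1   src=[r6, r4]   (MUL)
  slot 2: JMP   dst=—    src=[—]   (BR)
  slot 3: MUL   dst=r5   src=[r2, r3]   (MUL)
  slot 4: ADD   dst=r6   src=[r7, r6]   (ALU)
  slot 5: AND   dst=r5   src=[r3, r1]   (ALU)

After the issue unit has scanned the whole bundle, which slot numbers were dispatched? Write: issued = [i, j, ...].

(0) want 1×ALU +1rd +1wr — yes → AL0|MU2|ME2|BR1|rd7|wr2
(1) want 1×MUL +2rd +1wr — yes → AL0|MU1|ME2|BR1|rd5|wr1
(2) want 1×BR +0rd +0wr — yes → AL0|MU1|ME2|BR0|rd5|wr1
(3) want 1×MUL +2rd +1wr — WAW → AL0|MU1|ME2|BR0|rd5|wr1
(4) want 1×ALU +2rd +1wr — FU → AL0|MU1|ME2|BR0|rd5|wr1
(5) want 1×ALU +2rd +1wr — FU → AL0|MU1|ME2|BR0|rd5|wr1

issued = [0, 1, 2]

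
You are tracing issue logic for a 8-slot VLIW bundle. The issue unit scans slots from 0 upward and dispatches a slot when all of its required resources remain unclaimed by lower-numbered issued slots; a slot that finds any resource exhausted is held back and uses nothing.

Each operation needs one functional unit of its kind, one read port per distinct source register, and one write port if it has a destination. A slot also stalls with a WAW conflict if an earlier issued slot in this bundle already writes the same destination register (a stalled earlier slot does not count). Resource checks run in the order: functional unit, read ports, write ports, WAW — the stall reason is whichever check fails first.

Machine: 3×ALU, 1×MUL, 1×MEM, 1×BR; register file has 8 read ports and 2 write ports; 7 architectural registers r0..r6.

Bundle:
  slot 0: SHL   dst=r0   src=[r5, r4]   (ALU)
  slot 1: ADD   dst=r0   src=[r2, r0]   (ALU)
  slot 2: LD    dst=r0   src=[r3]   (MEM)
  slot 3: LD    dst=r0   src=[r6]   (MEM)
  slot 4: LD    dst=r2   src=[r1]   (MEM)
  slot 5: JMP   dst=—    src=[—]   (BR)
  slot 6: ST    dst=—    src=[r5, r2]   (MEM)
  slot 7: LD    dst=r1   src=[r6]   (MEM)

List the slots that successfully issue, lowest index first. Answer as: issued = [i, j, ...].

slot 0 (ALU): ISSUE — free A2,Mu1,Ld1,B1 rp6 wp1
slot 1 (ALU): stall WAW — free A2,Mu1,Ld1,B1 rp6 wp1
slot 2 (MEM): stall WAW — free A2,Mu1,Ld1,B1 rp6 wp1
slot 3 (MEM): stall WAW — free A2,Mu1,Ld1,B1 rp6 wp1
slot 4 (MEM): ISSUE — free A2,Mu1,Ld0,B1 rp5 wp0
slot 5 (BR): ISSUE — free A2,Mu1,Ld0,B0 rp5 wp0
slot 6 (MEM): stall FU — free A2,Mu1,Ld0,B0 rp5 wp0
slot 7 (MEM): stall FU — free A2,Mu1,Ld0,B0 rp5 wp0

issued = [0, 4, 5]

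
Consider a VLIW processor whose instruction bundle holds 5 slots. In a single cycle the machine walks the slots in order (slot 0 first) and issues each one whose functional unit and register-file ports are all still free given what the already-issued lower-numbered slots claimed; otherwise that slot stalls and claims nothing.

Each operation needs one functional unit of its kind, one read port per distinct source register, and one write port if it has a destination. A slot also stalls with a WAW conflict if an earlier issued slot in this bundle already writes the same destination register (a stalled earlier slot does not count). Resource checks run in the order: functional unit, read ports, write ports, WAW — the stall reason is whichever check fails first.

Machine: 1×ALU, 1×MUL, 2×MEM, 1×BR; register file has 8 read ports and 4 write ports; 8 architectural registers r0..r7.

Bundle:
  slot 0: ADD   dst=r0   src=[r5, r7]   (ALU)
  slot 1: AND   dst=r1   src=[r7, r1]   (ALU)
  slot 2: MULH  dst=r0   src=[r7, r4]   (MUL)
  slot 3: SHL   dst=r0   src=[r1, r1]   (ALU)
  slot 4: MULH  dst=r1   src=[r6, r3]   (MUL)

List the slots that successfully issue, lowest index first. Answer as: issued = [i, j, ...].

issued = [0, 4]

  0. ALU→r0 ⇒ go  {0A/1Mu/2Ld/1B | 6r 3w}
  1. ALU→r1 ⇒ no(FU)  {0A/1Mu/2Ld/1B | 6r 3w}
  2. MUL→r0 ⇒ no(WAW)  {0A/1Mu/2Ld/1B | 6r 3w}
  3. ALU→r0 ⇒ no(FU)  {0A/1Mu/2Ld/1B | 6r 3w}
  4. MUL→r1 ⇒ go  {0A/0Mu/2Ld/1B | 4r 2w}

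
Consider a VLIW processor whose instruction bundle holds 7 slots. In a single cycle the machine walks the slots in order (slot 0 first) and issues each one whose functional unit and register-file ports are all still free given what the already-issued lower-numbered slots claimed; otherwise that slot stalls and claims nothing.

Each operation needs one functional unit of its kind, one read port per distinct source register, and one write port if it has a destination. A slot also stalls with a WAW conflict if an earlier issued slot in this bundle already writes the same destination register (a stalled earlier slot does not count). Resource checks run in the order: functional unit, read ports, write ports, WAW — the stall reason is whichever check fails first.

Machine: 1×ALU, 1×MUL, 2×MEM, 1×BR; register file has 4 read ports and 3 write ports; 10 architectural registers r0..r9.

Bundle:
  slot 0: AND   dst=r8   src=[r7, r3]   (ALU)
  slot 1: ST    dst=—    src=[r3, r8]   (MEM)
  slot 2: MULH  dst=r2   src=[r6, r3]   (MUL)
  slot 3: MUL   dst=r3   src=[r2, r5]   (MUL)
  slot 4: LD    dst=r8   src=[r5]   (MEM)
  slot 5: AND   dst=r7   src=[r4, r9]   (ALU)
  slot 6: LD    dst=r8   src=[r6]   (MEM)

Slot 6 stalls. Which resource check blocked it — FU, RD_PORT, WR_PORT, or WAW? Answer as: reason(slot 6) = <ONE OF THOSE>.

  0. ALU→r8 ⇒ go  {0A/1Mu/2Ld/1B | 2r 2w}
  1. MEM ⇒ go  {0A/1Mu/1Ld/1B | 0r 2w}
  2. MUL→r2 ⇒ no(RD_PORT)  {0A/1Mu/1Ld/1B | 0r 2w}
  3. MUL→r3 ⇒ no(RD_PORT)  {0A/1Mu/1Ld/1B | 0r 2w}
  4. MEM→r8 ⇒ no(RD_PORT)  {0A/1Mu/1Ld/1B | 0r 2w}
  5. ALU→r7 ⇒ no(FU)  {0A/1Mu/1Ld/1B | 0r 2w}
  6. MEM→r8 ⇒ no(RD_PORT)  {0A/1Mu/1Ld/1B | 0r 2w}

reason(slot 6) = RD_PORT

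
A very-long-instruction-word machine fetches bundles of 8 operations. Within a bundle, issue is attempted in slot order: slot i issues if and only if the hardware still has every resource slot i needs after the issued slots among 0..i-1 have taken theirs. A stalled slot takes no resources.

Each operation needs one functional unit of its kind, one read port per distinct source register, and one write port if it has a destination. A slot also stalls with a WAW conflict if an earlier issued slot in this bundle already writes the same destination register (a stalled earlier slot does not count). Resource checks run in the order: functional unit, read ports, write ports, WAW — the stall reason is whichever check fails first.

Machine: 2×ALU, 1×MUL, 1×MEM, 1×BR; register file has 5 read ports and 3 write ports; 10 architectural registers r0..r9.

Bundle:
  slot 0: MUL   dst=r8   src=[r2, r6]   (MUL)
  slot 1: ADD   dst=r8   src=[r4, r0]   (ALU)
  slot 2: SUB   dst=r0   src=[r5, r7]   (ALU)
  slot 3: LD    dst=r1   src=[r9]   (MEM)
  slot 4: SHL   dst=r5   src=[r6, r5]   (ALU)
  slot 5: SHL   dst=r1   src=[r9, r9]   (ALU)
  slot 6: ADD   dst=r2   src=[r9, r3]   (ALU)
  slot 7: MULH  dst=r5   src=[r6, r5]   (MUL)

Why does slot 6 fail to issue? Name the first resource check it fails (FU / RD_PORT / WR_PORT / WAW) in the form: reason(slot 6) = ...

reason(slot 6) = RD_PORT

(0) want 1×MUL +2rd +1wr — yes → AL2|MU0|ME1|BR1|rd3|wr2
(1) want 1×ALU +2rd +1wr — WAW → AL2|MU0|ME1|BR1|rd3|wr2
(2) want 1×ALU +2rd +1wr — yes → AL1|MU0|ME1|BR1|rd1|wr1
(3) want 1×MEM +1rd +1wr — yes → AL1|MU0|ME0|BR1|rd0|wr0
(4) want 1×ALU +2rd +1wr — RD_PORT → AL1|MU0|ME0|BR1|rd0|wr0
(5) want 1×ALU +1rd +1wr — RD_PORT → AL1|MU0|ME0|BR1|rd0|wr0
(6) want 1×ALU +2rd +1wr — RD_PORT → AL1|MU0|ME0|BR1|rd0|wr0
(7) want 1×MUL +2rd +1wr — FU → AL1|MU0|ME0|BR1|rd0|wr0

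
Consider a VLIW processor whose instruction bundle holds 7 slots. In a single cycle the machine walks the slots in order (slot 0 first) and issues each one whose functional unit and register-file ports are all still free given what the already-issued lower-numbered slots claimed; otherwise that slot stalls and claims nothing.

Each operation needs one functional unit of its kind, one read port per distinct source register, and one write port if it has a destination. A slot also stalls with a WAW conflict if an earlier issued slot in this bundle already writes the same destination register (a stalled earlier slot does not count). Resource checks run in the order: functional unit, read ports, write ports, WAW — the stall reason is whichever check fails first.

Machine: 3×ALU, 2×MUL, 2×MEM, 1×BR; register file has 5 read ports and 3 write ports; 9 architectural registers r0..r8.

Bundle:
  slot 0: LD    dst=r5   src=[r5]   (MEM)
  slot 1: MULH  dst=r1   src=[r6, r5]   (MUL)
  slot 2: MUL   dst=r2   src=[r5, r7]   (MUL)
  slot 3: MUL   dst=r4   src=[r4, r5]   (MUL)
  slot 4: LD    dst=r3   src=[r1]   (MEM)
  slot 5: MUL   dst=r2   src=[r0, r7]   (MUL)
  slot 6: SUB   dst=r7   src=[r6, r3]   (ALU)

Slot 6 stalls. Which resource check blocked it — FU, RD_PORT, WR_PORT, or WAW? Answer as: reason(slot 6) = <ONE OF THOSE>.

reason(slot 6) = RD_PORT

[0] MEM needs rd=1 wr=1: ok; after: ALU=3 MUL=2 MEM=1 BR=1, R=4, W=2
[1] MUL needs rd=2 wr=1: ok; after: ALU=3 MUL=1 MEM=1 BR=1, R=2, W=1
[2] MUL needs rd=2 wr=1: ok; after: ALU=3 MUL=0 MEM=1 BR=1, R=0, W=0
[3] MUL needs rd=2 wr=1: FU; after: ALU=3 MUL=0 MEM=1 BR=1, R=0, W=0
[4] MEM needs rd=1 wr=1: RD_PORT; after: ALU=3 MUL=0 MEM=1 BR=1, R=0, W=0
[5] MUL needs rd=2 wr=1: FU; after: ALU=3 MUL=0 MEM=1 BR=1, R=0, W=0
[6] ALU needs rd=2 wr=1: RD_PORT; after: ALU=3 MUL=0 MEM=1 BR=1, R=0, W=0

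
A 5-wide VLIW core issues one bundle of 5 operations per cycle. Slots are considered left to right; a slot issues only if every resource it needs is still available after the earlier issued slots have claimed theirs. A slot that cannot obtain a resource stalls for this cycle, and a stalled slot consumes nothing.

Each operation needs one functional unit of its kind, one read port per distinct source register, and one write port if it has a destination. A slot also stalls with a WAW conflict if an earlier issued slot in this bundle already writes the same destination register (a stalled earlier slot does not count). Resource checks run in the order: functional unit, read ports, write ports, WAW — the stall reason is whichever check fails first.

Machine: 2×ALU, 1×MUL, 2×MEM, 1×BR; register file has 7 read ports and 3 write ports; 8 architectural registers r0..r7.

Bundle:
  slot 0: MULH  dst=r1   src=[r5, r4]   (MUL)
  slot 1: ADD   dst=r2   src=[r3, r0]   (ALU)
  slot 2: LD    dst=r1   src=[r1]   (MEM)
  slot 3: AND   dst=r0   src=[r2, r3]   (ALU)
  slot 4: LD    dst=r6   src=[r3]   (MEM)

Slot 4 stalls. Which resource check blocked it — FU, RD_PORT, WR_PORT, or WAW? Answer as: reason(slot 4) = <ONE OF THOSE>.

  0. MUL→r1 ⇒ go  {2A/0Mu/2Ld/1B | 5r 2w}
  1. ALU→r2 ⇒ go  {1A/0Mu/2Ld/1B | 3r 1w}
  2. MEM→r1 ⇒ no(WAW)  {1A/0Mu/2Ld/1B | 3r 1w}
  3. ALU→r0 ⇒ go  {0A/0Mu/2Ld/1B | 1r 0w}
  4. MEM→r6 ⇒ no(WR_PORT)  {0A/0Mu/2Ld/1B | 1r 0w}

reason(slot 4) = WR_PORT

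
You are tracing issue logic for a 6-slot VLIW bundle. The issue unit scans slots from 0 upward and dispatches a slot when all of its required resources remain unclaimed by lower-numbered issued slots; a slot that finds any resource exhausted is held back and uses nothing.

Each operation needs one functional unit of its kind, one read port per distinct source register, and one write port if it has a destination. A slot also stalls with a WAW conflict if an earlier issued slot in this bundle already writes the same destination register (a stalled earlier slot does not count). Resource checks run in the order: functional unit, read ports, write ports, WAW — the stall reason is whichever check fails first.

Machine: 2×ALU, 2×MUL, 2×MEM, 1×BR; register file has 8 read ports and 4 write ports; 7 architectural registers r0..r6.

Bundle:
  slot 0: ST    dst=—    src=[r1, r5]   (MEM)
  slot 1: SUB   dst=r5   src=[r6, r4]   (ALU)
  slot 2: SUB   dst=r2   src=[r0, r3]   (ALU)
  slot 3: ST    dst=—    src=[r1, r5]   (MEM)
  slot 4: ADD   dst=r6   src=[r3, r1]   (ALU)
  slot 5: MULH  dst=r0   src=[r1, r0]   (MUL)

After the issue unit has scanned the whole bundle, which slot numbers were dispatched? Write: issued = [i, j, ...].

  0. MEM ⇒ go  {2A/2Mu/1Ld/1B | 6r 4w}
  1. ALU→r5 ⇒ go  {1A/2Mu/1Ld/1B | 4r 3w}
  2. ALU→r2 ⇒ go  {0A/2Mu/1Ld/1B | 2r 2w}
  3. MEM ⇒ go  {0A/2Mu/0Ld/1B | 0r 2w}
  4. ALU→r6 ⇒ no(FU)  {0A/2Mu/0Ld/1B | 0r 2w}
  5. MUL→r0 ⇒ no(RD_PORT)  {0A/2Mu/0Ld/1B | 0r 2w}

issued = [0, 1, 2, 3]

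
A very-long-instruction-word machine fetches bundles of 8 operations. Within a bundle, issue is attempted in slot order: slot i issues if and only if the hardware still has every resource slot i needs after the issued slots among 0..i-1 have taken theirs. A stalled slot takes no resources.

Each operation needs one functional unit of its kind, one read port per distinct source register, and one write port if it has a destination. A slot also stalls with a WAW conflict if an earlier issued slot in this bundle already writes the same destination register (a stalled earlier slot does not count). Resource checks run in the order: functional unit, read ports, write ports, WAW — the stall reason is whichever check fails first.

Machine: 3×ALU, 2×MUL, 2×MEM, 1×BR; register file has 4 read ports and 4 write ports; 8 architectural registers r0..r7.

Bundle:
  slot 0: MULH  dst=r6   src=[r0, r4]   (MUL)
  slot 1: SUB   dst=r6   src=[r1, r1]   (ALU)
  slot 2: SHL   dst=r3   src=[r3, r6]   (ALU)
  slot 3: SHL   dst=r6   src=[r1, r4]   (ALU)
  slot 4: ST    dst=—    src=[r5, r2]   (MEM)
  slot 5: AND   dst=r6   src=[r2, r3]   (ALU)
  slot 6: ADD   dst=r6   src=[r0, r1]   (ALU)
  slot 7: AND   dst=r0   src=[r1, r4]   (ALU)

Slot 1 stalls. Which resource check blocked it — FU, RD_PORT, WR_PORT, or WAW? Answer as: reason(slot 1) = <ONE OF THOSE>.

reason(slot 1) = WAW

[0] MUL needs rd=2 wr=1: ok; after: ALU=3 MUL=1 MEM=2 BR=1, R=2, W=3
[1] ALU needs rd=1 wr=1: WAW; after: ALU=3 MUL=1 MEM=2 BR=1, R=2, W=3
[2] ALU needs rd=2 wr=1: ok; after: ALU=2 MUL=1 MEM=2 BR=1, R=0, W=2
[3] ALU needs rd=2 wr=1: RD_PORT; after: ALU=2 MUL=1 MEM=2 BR=1, R=0, W=2
[4] MEM needs rd=2 wr=0: RD_PORT; after: ALU=2 MUL=1 MEM=2 BR=1, R=0, W=2
[5] ALU needs rd=2 wr=1: RD_PORT; after: ALU=2 MUL=1 MEM=2 BR=1, R=0, W=2
[6] ALU needs rd=2 wr=1: RD_PORT; after: ALU=2 MUL=1 MEM=2 BR=1, R=0, W=2
[7] ALU needs rd=2 wr=1: RD_PORT; after: ALU=2 MUL=1 MEM=2 BR=1, R=0, W=2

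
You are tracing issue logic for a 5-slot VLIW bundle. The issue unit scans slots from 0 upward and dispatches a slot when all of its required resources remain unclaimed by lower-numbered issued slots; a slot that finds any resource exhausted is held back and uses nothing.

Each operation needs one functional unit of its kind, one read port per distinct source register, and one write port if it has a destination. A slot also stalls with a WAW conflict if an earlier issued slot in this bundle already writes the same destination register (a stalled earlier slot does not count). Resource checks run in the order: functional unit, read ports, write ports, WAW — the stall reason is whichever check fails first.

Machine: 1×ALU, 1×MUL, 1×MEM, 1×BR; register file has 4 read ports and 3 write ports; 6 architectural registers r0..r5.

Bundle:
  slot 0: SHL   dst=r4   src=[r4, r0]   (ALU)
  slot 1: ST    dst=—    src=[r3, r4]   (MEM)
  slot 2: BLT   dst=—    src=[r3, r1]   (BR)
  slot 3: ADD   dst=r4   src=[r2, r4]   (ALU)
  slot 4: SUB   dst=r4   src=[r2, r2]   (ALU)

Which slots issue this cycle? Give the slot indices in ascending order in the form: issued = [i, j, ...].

#0 ALU src=r4,r0 dispatched  <A:0 Mu:1 Ld:1 B:1 rd:2 wr:2>
#1 MEM src=r3,r4 dispatched  <A:0 Mu:1 Ld:0 B:1 rd:0 wr:2>
#2 BR src=r3,r1 held:RD_PORT  <A:0 Mu:1 Ld:0 B:1 rd:0 wr:2>
#3 ALU src=r2,r4 held:FU  <A:0 Mu:1 Ld:0 B:1 rd:0 wr:2>
#4 ALU src=r2,r2 held:FU  <A:0 Mu:1 Ld:0 B:1 rd:0 wr:2>

issued = [0, 1]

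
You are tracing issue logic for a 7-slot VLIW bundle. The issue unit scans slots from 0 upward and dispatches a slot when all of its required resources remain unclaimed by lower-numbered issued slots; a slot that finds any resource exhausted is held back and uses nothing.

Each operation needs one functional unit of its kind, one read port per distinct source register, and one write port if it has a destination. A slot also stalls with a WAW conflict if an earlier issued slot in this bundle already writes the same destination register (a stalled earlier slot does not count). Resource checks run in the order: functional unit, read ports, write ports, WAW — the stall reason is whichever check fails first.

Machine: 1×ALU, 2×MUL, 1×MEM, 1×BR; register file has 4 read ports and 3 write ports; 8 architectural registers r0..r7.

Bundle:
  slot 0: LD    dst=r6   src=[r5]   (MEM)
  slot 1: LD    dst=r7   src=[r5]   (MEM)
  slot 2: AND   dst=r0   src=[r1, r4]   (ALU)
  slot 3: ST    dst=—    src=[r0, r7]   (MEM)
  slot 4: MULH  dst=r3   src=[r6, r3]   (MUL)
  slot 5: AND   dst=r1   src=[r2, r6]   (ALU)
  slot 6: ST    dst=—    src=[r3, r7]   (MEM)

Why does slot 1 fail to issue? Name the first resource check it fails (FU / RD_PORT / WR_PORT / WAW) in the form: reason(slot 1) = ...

[0] MEM needs rd=1 wr=1: ok; after: ALU=1 MUL=2 MEM=0 BR=1, R=3, W=2
[1] MEM needs rd=1 wr=1: FU; after: ALU=1 MUL=2 MEM=0 BR=1, R=3, W=2
[2] ALU needs rd=2 wr=1: ok; after: ALU=0 MUL=2 MEM=0 BR=1, R=1, W=1
[3] MEM needs rd=2 wr=0: FU; after: ALU=0 MUL=2 MEM=0 BR=1, R=1, W=1
[4] MUL needs rd=2 wr=1: RD_PORT; after: ALU=0 MUL=2 MEM=0 BR=1, R=1, W=1
[5] ALU needs rd=2 wr=1: FU; after: ALU=0 MUL=2 MEM=0 BR=1, R=1, W=1
[6] MEM needs rd=2 wr=0: FU; after: ALU=0 MUL=2 MEM=0 BR=1, R=1, W=1

reason(slot 1) = FU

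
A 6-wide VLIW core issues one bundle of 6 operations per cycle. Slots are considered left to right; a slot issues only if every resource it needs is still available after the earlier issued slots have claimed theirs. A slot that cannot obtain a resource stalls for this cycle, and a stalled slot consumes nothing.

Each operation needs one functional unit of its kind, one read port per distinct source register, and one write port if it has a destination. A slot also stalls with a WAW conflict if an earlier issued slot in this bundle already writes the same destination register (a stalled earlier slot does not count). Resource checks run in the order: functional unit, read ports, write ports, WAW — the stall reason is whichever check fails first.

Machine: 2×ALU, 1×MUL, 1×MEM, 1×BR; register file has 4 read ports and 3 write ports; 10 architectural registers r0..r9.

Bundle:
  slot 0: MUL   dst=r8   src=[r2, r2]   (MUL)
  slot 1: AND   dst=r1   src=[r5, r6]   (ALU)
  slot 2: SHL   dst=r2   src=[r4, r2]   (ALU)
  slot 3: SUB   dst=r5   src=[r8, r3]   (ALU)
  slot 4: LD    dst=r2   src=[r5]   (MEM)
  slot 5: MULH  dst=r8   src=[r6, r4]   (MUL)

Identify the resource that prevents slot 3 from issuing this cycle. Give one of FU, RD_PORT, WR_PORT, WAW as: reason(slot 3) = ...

reason(slot 3) = RD_PORT

[0] MUL needs rd=1 wr=1: ok; after: ALU=2 MUL=0 MEM=1 BR=1, R=3, W=2
[1] ALU needs rd=2 wr=1: ok; after: ALU=1 MUL=0 MEM=1 BR=1, R=1, W=1
[2] ALU needs rd=2 wr=1: RD_PORT; after: ALU=1 MUL=0 MEM=1 BR=1, R=1, W=1
[3] ALU needs rd=2 wr=1: RD_PORT; after: ALU=1 MUL=0 MEM=1 BR=1, R=1, W=1
[4] MEM needs rd=1 wr=1: ok; after: ALU=1 MUL=0 MEM=0 BR=1, R=0, W=0
[5] MUL needs rd=2 wr=1: FU; after: ALU=1 MUL=0 MEM=0 BR=1, R=0, W=0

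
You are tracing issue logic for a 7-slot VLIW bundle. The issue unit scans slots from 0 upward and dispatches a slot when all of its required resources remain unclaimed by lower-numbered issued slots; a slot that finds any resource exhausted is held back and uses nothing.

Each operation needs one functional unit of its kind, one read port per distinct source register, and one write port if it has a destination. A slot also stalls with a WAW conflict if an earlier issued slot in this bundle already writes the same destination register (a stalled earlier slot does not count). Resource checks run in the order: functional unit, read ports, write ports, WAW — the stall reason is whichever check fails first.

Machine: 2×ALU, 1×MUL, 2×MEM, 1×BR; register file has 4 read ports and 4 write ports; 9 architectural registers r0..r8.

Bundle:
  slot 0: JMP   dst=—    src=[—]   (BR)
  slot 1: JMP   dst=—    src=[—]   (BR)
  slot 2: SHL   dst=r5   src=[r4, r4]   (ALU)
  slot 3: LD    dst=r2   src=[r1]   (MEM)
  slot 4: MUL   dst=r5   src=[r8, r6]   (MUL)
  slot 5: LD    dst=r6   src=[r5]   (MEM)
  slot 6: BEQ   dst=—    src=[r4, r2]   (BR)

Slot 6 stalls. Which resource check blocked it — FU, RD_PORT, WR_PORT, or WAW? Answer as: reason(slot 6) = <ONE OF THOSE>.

reason(slot 6) = FU

  0. BR ⇒ go  {2A/1Mu/2Ld/0B | 4r 4w}
  1. BR ⇒ no(FU)  {2A/1Mu/2Ld/0B | 4r 4w}
  2. ALU→r5 ⇒ go  {1A/1Mu/2Ld/0B | 3r 3w}
  3. MEM→r2 ⇒ go  {1A/1Mu/1Ld/0B | 2r 2w}
  4. MUL→r5 ⇒ no(WAW)  {1A/1Mu/1Ld/0B | 2r 2w}
  5. MEM→r6 ⇒ go  {1A/1Mu/0Ld/0B | 1r 1w}
  6. BR ⇒ no(FU)  {1A/1Mu/0Ld/0B | 1r 1w}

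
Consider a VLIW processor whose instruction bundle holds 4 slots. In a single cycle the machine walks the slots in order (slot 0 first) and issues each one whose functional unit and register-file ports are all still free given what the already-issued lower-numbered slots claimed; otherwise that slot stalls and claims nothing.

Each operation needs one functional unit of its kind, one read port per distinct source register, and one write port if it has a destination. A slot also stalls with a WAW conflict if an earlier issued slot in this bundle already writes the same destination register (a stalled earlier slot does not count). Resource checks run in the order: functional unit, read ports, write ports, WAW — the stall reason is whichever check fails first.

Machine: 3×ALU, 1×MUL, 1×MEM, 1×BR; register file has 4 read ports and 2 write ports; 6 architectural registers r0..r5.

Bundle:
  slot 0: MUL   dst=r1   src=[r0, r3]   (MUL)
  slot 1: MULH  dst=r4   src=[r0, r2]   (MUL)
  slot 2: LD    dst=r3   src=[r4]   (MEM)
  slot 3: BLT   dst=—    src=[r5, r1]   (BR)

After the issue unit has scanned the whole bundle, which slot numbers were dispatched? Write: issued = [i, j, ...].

issued = [0, 2]

slot 0 (MUL): ISSUE — free A3,Mu0,Ld1,B1 rp2 wp1
slot 1 (MUL): stall FU — free A3,Mu0,Ld1,B1 rp2 wp1
slot 2 (MEM): ISSUE — free A3,Mu0,Ld0,B1 rp1 wp0
slot 3 (BR): stall RD_PORT — free A3,Mu0,Ld0,B1 rp1 wp0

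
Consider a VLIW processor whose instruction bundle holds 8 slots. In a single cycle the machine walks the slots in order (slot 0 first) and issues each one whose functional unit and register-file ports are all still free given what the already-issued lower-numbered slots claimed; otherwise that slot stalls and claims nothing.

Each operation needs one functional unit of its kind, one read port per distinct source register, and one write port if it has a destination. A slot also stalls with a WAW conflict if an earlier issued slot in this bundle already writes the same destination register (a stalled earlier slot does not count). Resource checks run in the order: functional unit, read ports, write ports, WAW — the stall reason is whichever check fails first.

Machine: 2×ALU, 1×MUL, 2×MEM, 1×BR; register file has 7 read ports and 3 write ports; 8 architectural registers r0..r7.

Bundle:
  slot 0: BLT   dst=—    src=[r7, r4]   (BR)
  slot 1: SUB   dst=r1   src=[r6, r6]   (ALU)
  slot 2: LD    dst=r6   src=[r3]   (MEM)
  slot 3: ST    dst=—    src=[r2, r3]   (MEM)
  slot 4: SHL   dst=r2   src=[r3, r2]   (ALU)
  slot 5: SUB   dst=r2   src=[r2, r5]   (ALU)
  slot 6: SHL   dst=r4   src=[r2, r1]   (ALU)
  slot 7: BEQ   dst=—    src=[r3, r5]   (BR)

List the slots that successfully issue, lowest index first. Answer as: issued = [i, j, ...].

issued = [0, 1, 2, 3]

  0. BR ⇒ go  {2A/1Mu/2Ld/0B | 5r 3w}
  1. ALU→r1 ⇒ go  {1A/1Mu/2Ld/0B | 4r 2w}
  2. MEM→r6 ⇒ go  {1A/1Mu/1Ld/0B | 3r 1w}
  3. MEM ⇒ go  {1A/1Mu/0Ld/0B | 1r 1w}
  4. ALU→r2 ⇒ no(RD_PORT)  {1A/1Mu/0Ld/0B | 1r 1w}
  5. ALU→r2 ⇒ no(RD_PORT)  {1A/1Mu/0Ld/0B | 1r 1w}
  6. ALU→r4 ⇒ no(RD_PORT)  {1A/1Mu/0Ld/0B | 1r 1w}
  7. BR ⇒ no(FU)  {1A/1Mu/0Ld/0B | 1r 1w}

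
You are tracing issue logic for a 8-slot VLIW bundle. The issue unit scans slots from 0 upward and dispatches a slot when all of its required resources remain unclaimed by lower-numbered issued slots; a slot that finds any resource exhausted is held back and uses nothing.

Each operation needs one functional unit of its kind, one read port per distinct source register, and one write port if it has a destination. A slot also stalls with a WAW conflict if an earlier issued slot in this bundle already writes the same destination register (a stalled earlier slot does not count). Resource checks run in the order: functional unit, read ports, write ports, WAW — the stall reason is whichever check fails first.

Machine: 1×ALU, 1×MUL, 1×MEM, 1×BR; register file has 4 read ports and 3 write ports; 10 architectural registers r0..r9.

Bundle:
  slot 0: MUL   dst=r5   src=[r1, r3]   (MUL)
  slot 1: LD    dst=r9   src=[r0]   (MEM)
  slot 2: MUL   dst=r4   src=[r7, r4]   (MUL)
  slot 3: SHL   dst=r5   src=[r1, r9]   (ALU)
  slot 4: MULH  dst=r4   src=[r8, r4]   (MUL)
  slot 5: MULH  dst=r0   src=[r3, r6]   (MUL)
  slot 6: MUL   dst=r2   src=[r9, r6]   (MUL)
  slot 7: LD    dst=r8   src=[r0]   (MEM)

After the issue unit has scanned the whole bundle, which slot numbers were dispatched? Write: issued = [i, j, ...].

issued = [0, 1]

  0. MUL→r5 ⇒ go  {1A/0Mu/1Ld/1B | 2r 2w}
  1. MEM→r9 ⇒ go  {1A/0Mu/0Ld/1B | 1r 1w}
  2. MUL→r4 ⇒ no(FU)  {1A/0Mu/0Ld/1B | 1r 1w}
  3. ALU→r5 ⇒ no(RD_PORT)  {1A/0Mu/0Ld/1B | 1r 1w}
  4. MUL→r4 ⇒ no(FU)  {1A/0Mu/0Ld/1B | 1r 1w}
  5. MUL→r0 ⇒ no(FU)  {1A/0Mu/0Ld/1B | 1r 1w}
  6. MUL→r2 ⇒ no(FU)  {1A/0Mu/0Ld/1B | 1r 1w}
  7. MEM→r8 ⇒ no(FU)  {1A/0Mu/0Ld/1B | 1r 1w}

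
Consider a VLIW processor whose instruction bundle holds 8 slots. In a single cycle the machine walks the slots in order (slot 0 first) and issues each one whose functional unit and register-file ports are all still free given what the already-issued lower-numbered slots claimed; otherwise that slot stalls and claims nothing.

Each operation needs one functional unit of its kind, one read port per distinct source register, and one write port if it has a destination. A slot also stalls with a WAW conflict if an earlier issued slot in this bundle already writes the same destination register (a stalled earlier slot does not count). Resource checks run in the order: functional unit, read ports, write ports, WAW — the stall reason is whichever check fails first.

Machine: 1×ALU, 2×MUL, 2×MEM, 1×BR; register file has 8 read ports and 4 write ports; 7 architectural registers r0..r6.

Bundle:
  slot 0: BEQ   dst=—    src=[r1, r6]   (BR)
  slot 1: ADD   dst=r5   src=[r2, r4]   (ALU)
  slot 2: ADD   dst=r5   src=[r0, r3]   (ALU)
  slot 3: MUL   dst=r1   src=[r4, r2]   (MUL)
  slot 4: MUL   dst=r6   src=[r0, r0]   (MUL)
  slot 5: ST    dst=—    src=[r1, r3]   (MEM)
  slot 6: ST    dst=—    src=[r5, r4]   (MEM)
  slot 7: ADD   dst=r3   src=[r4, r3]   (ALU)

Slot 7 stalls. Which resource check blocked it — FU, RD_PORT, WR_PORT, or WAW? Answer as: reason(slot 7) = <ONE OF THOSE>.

(0) want 1×BR +2rd +0wr — yes → AL1|MU2|ME2|BR0|rd6|wr4
(1) want 1×ALU +2rd +1wr — yes → AL0|MU2|ME2|BR0|rd4|wr3
(2) want 1×ALU +2rd +1wr — FU → AL0|MU2|ME2|BR0|rd4|wr3
(3) want 1×MUL +2rd +1wr — yes → AL0|MU1|ME2|BR0|rd2|wr2
(4) want 1×MUL +1rd +1wr — yes → AL0|MU0|ME2|BR0|rd1|wr1
(5) want 1×MEM +2rd +0wr — RD_PORT → AL0|MU0|ME2|BR0|rd1|wr1
(6) want 1×MEM +2rd +0wr — RD_PORT → AL0|MU0|ME2|BR0|rd1|wr1
(7) want 1×ALU +2rd +1wr — FU → AL0|MU0|ME2|BR0|rd1|wr1

reason(slot 7) = FU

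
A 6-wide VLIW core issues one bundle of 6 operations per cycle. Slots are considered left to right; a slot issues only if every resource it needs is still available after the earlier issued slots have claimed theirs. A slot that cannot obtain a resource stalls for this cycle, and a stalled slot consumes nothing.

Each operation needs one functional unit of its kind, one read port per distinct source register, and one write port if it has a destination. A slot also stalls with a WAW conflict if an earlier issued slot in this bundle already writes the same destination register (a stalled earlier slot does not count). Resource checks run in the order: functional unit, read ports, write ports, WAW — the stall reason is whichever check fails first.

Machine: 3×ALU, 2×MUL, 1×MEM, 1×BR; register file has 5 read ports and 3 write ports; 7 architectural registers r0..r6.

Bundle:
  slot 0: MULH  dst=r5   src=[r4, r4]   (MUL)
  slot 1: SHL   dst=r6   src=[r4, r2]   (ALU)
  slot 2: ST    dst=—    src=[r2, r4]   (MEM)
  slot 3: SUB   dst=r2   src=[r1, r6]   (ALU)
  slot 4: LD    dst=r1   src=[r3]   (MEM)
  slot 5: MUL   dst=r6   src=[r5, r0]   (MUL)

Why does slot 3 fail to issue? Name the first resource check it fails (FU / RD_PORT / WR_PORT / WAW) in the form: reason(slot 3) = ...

reason(slot 3) = RD_PORT

[0] MUL needs rd=1 wr=1: ok; after: ALU=3 MUL=1 MEM=1 BR=1, R=4, W=2
[1] ALU needs rd=2 wr=1: ok; after: ALU=2 MUL=1 MEM=1 BR=1, R=2, W=1
[2] MEM needs rd=2 wr=0: ok; after: ALU=2 MUL=1 MEM=0 BR=1, R=0, W=1
[3] ALU needs rd=2 wr=1: RD_PORT; after: ALU=2 MUL=1 MEM=0 BR=1, R=0, W=1
[4] MEM needs rd=1 wr=1: FU; after: ALU=2 MUL=1 MEM=0 BR=1, R=0, W=1
[5] MUL needs rd=2 wr=1: RD_PORT; after: ALU=2 MUL=1 MEM=0 BR=1, R=0, W=1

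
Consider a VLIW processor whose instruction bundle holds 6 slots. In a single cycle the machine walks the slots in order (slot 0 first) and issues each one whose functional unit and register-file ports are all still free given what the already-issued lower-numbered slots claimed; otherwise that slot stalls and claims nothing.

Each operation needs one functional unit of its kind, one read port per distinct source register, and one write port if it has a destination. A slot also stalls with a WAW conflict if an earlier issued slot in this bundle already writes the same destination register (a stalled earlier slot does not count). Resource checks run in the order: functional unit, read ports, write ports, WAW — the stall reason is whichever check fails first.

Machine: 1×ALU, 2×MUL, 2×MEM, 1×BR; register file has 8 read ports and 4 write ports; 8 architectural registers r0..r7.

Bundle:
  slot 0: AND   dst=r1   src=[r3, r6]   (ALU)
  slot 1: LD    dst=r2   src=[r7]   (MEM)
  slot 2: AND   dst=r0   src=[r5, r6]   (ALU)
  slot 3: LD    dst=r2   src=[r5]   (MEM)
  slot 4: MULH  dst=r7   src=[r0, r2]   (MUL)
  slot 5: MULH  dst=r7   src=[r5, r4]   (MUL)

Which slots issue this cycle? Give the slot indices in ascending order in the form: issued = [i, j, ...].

  0. ALU→r1 ⇒ go  {0A/2Mu/2Ld/1B | 6r 3w}
  1. MEM→r2 ⇒ go  {0A/2Mu/1Ld/1B | 5r 2w}
  2. ALU→r0 ⇒ no(FU)  {0A/2Mu/1Ld/1B | 5r 2w}
  3. MEM→r2 ⇒ no(WAW)  {0A/2Mu/1Ld/1B | 5r 2w}
  4. MUL→r7 ⇒ go  {0A/1Mu/1Ld/1B | 3r 1w}
  5. MUL→r7 ⇒ no(WAW)  {0A/1Mu/1Ld/1B | 3r 1w}

issued = [0, 1, 4]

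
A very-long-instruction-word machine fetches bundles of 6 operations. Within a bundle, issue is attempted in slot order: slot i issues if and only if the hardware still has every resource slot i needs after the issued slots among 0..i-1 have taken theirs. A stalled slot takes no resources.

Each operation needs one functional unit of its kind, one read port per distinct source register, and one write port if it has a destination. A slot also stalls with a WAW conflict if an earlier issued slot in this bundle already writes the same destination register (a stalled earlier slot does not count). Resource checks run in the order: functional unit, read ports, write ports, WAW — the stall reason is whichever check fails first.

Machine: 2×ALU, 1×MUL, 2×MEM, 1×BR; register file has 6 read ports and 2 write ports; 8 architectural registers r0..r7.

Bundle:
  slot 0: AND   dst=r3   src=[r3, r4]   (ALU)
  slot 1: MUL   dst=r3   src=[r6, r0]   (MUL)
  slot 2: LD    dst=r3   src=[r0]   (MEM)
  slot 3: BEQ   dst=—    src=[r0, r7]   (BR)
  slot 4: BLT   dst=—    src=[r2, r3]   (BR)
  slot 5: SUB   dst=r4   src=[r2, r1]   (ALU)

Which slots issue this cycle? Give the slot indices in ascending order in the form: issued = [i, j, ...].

issued = [0, 3, 5]

slot 0 (ALU): ISSUE — free A1,Mu1,Ld2,B1 rp4 wp1
slot 1 (MUL): stall WAW — free A1,Mu1,Ld2,B1 rp4 wp1
slot 2 (MEM): stall WAW — free A1,Mu1,Ld2,B1 rp4 wp1
slot 3 (BR): ISSUE — free A1,Mu1,Ld2,B0 rp2 wp1
slot 4 (BR): stall FU — free A1,Mu1,Ld2,B0 rp2 wp1
slot 5 (ALU): ISSUE — free A0,Mu1,Ld2,B0 rp0 wp0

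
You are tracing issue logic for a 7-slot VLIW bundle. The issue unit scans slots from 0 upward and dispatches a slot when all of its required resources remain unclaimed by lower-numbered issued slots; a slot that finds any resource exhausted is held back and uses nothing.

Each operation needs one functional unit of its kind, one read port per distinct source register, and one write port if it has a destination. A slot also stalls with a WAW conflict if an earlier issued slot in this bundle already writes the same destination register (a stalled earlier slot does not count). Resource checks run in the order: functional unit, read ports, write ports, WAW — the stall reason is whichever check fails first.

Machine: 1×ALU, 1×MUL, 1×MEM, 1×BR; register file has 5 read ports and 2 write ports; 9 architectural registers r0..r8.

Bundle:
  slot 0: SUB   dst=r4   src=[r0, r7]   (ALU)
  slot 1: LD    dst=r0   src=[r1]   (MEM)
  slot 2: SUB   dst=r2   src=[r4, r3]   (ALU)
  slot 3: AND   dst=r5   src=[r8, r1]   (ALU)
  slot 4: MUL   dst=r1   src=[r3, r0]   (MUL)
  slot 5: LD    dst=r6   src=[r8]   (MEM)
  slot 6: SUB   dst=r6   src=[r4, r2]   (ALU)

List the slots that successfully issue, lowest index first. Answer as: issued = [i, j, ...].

slot 0 (ALU): ISSUE — free A0,Mu1,Ld1,B1 rp3 wp1
slot 1 (MEM): ISSUE — free A0,Mu1,Ld0,B1 rp2 wp0
slot 2 (ALU): stall FU — free A0,Mu1,Ld0,B1 rp2 wp0
slot 3 (ALU): stall FU — free A0,Mu1,Ld0,B1 rp2 wp0
slot 4 (MUL): stall WR_PORT — free A0,Mu1,Ld0,B1 rp2 wp0
slot 5 (MEM): stall FU — free A0,Mu1,Ld0,B1 rp2 wp0
slot 6 (ALU): stall FU — free A0,Mu1,Ld0,B1 rp2 wp0

issued = [0, 1]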